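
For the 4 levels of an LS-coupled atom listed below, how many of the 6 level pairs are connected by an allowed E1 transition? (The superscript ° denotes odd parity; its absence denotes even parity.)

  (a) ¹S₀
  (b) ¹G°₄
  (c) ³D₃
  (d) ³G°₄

0

(a)–(b): forbidden (ΔL, ΔJ).
(a)–(c): forbidden (parity, ΔS, ΔL, ΔJ).
(a)–(d): forbidden (ΔS, ΔL, ΔJ).
(b)–(c): forbidden (ΔS, ΔL).
(b)–(d): forbidden (parity, ΔS).
(c)–(d): forbidden (ΔL).
Allowed pairs: 0 of 6.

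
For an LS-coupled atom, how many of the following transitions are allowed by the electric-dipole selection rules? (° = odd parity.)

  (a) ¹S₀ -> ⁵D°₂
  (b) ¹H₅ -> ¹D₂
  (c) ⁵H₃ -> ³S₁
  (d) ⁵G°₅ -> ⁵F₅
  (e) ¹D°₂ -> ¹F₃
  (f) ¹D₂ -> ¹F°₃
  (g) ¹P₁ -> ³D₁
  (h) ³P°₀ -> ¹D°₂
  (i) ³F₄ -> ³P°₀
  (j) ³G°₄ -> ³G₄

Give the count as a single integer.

4

(a) forbidden (ΔS, ΔL, ΔJ fail)
(b) forbidden (parity, ΔL, ΔJ fail)
(c) forbidden (parity, ΔS, ΔL, ΔJ fail)
(d) allowed
(e) allowed
(f) allowed
(g) forbidden (parity, ΔS fail)
(h) forbidden (parity, ΔS, ΔJ fail)
(i) forbidden (ΔL, ΔJ fail)
(j) allowed
Total allowed: 4 of 10.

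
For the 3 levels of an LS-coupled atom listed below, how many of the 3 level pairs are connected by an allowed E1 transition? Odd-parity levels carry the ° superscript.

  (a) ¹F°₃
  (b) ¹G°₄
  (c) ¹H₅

(a)–(b): forbidden (parity).
(a)–(c): forbidden (ΔL, ΔJ).
(b)–(c): allowed.
Allowed pairs: 1 of 3.

1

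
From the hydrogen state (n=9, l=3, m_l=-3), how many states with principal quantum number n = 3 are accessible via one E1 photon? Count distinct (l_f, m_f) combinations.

E1 requires Δl = ±1, so l_f ∈ {2, 4}; with 0 ≤ l_f ≤ n_f−1 = 2, the allowed l_f values are {2}.
For l_f = 2: m_f ∈ {m_i−1, m_i, m_i+1} ∩ [−2, 2] = {-2} → 1 state.
Total: 1.

1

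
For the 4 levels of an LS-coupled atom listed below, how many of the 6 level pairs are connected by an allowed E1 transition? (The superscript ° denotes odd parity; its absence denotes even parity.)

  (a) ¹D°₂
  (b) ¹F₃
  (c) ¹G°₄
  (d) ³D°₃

2

(a)–(b): allowed.
(a)–(c): forbidden (parity, ΔL, ΔJ).
(a)–(d): forbidden (parity, ΔS).
(b)–(c): allowed.
(b)–(d): forbidden (ΔS).
(c)–(d): forbidden (parity, ΔS, ΔL).
Allowed pairs: 2 of 6.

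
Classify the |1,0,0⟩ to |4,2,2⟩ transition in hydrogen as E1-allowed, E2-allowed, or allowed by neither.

E2

Δl = 2 − 0 = +2; l_i + l_f = 2.
Δm_l = +2.
E1 (Δl = ±1, |Δm_l| ≤ 1): not satisfied.
E2 (Δl = 0,±2, l_i+l_f ≥ 2, |Δm_l| ≤ 2): satisfied.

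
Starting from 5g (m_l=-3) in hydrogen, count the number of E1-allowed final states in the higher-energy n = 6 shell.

E1 requires Δl = ±1, so l_f ∈ {3, 5}; with 0 ≤ l_f ≤ n_f−1 = 5, the allowed l_f values are {3, 5}.
For l_f = 3: m_f ∈ {m_i−1, m_i, m_i+1} ∩ [−3, 3] = {-3, -2} → 2 states.
For l_f = 5: m_f ∈ {m_i−1, m_i, m_i+1} ∩ [−5, 5] = {-4, -3, -2} → 3 states.
Total: 5.

5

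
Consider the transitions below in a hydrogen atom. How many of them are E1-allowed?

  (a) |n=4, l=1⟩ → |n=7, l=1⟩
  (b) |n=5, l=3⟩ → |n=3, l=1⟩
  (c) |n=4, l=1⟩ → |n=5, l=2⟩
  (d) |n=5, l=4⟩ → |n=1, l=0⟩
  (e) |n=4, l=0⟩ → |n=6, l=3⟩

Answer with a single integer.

1

(a) forbidden — Δl = +0 (E1 requires Δl = ±1)
(b) forbidden — Δl = -2 (E1 requires Δl = ±1)
(c) allowed
(d) forbidden — Δl = -4 (E1 requires Δl = ±1)
(e) forbidden — Δl = +3 (E1 requires Δl = ±1)
Total allowed: 1 of 5.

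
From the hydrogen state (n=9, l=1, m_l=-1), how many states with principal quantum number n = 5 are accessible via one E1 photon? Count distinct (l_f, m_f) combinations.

E1 requires Δl = ±1, so l_f ∈ {0, 2}; with 0 ≤ l_f ≤ n_f−1 = 4, the allowed l_f values are {0, 2}.
For l_f = 0: m_f ∈ {m_i−1, m_i, m_i+1} ∩ [−0, 0] = {0} → 1 state.
For l_f = 2: m_f ∈ {m_i−1, m_i, m_i+1} ∩ [−2, 2] = {-2, -1, 0} → 3 states.
Total: 4.

4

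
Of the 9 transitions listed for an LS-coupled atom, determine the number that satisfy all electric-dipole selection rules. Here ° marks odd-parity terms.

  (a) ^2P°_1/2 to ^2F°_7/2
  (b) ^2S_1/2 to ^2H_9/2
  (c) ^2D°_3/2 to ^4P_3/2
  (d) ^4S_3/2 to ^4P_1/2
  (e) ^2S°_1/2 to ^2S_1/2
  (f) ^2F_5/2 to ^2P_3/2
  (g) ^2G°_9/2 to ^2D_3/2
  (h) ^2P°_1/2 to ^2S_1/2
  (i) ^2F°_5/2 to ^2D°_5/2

(a) forbidden (parity, ΔL, ΔJ fail)
(b) forbidden (parity, ΔL, ΔJ fail)
(c) forbidden (ΔS fails)
(d) forbidden (parity fails)
(e) forbidden (ΔL fails)
(f) forbidden (parity, ΔL fail)
(g) forbidden (ΔL, ΔJ fail)
(h) allowed
(i) forbidden (parity fails)
Total allowed: 1 of 9.

1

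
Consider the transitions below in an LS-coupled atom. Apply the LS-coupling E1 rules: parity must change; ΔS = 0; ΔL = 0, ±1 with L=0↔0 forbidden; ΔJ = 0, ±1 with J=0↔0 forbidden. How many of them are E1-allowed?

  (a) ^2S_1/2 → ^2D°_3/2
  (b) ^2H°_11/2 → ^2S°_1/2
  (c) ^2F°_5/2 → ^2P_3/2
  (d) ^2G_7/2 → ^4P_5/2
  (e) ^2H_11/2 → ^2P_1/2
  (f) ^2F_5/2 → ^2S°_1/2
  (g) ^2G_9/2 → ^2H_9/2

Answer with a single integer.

(a) forbidden (ΔL fails)
(b) forbidden (parity, ΔL, ΔJ fail)
(c) forbidden (ΔL fails)
(d) forbidden (parity, ΔS, ΔL fail)
(e) forbidden (parity, ΔL, ΔJ fail)
(f) forbidden (ΔL, ΔJ fail)
(g) forbidden (parity fails)
Total allowed: 0 of 7.

0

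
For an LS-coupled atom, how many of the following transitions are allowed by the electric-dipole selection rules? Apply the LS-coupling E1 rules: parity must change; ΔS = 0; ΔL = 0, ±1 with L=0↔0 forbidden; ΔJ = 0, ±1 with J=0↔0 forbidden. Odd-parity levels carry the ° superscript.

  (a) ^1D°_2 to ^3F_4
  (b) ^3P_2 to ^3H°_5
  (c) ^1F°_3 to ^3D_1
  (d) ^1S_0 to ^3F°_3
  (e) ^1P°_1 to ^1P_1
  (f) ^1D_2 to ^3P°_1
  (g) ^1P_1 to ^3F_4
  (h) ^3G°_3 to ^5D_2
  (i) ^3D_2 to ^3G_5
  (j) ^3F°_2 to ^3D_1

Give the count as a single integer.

(a) forbidden (ΔS, ΔJ fail)
(b) forbidden (ΔL, ΔJ fail)
(c) forbidden (ΔS, ΔJ fail)
(d) forbidden (ΔS, ΔL, ΔJ fail)
(e) allowed
(f) forbidden (ΔS fails)
(g) forbidden (parity, ΔS, ΔL, ΔJ fail)
(h) forbidden (ΔS, ΔL fail)
(i) forbidden (parity, ΔL, ΔJ fail)
(j) allowed
Total allowed: 2 of 10.

2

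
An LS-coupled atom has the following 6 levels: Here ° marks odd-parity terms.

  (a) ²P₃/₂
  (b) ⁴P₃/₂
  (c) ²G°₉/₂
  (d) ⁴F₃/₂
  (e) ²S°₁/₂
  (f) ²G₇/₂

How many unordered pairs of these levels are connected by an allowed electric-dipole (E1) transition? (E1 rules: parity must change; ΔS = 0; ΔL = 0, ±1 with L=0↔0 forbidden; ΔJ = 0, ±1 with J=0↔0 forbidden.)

2

(a)–(b): forbidden (parity, ΔS).
(a)–(c): forbidden (ΔL, ΔJ).
(a)–(d): forbidden (parity, ΔS, ΔL).
(a)–(e): allowed.
(a)–(f): forbidden (parity, ΔL, ΔJ).
(b)–(c): forbidden (ΔS, ΔL, ΔJ).
(b)–(d): forbidden (parity, ΔL).
(b)–(e): forbidden (ΔS).
(b)–(f): forbidden (parity, ΔS, ΔL, ΔJ).
(c)–(d): forbidden (ΔS, ΔJ).
(c)–(e): forbidden (parity, ΔL, ΔJ).
(c)–(f): allowed.
(d)–(e): forbidden (ΔS, ΔL).
(d)–(f): forbidden (parity, ΔS, ΔJ).
(e)–(f): forbidden (ΔL, ΔJ).
Allowed pairs: 2 of 15.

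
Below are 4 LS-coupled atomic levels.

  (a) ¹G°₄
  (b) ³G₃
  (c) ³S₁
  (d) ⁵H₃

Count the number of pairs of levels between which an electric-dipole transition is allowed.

(a)–(b): forbidden (ΔS).
(a)–(c): forbidden (ΔS, ΔL, ΔJ).
(a)–(d): forbidden (ΔS).
(b)–(c): forbidden (parity, ΔL, ΔJ).
(b)–(d): forbidden (parity, ΔS).
(c)–(d): forbidden (parity, ΔS, ΔL, ΔJ).
Allowed pairs: 0 of 6.

0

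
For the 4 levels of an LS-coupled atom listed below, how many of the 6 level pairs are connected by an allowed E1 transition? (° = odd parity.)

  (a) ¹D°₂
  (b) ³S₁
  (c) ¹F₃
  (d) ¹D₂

2

(a)–(b): forbidden (ΔS, ΔL).
(a)–(c): allowed.
(a)–(d): allowed.
(b)–(c): forbidden (parity, ΔS, ΔL, ΔJ).
(b)–(d): forbidden (parity, ΔS, ΔL).
(c)–(d): forbidden (parity).
Allowed pairs: 2 of 6.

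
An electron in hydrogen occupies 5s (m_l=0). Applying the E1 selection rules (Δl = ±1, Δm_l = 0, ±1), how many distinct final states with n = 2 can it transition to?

3

E1 requires Δl = ±1, so l_f ∈ {-1, 1}; with 0 ≤ l_f ≤ n_f−1 = 1, the allowed l_f values are {1}.
For l_f = 1: m_f ∈ {m_i−1, m_i, m_i+1} ∩ [−1, 1] = {-1, 0, 1} → 3 states.
Total: 3.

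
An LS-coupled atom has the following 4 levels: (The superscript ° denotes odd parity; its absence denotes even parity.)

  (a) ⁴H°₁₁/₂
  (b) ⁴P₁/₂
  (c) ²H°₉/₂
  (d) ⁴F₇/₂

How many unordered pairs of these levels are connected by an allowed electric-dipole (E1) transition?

0

(a)–(b): forbidden (ΔL, ΔJ).
(a)–(c): forbidden (parity, ΔS).
(a)–(d): forbidden (ΔL, ΔJ).
(b)–(c): forbidden (ΔS, ΔL, ΔJ).
(b)–(d): forbidden (parity, ΔL, ΔJ).
(c)–(d): forbidden (ΔS, ΔL).
Allowed pairs: 0 of 6.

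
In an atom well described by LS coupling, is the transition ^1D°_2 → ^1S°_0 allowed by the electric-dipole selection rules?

Parity must change: odd → odd — violated.
ΔS = 0: S: 0 → 0 — satisfied.
ΔL = 0, ±1 (not L=0↔0): L: 2 → 0, ΔL = -2 — violated.
ΔJ = 0, ±1 (not J=0↔0): J: 2 → 0, ΔJ = -2 — violated.
Rule(s) violated: parity, ΔL, ΔJ.

forbidden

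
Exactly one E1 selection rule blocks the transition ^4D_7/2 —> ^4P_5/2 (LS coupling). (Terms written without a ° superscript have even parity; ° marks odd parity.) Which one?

parity

Initial level: S=3/2, L=2, J=7/2, parity even. Final level: S=3/2, L=1, J=5/2, parity even.
ΔL = 0, ±1 (not L=0↔0): L: 2 → 1, ΔL = -1 — ✓.
ΔS = 0: S: 3/2 → 3/2 — ✓.
Parity must change: even → even — ✗.
ΔJ = 0, ±1 (not J=0↔0): J: 7/2 → 5/2, ΔJ = -1 — ✓.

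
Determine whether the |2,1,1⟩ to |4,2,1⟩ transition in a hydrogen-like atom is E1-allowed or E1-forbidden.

allowed

Δl = 2 − 1 = +1; the E1 rule Δl = ±1 is ok.
Δm_l = 1 − (1) = +0. E1 requires Δm_l = 0, ±1: ok.
All E1 selection rules are satisfied.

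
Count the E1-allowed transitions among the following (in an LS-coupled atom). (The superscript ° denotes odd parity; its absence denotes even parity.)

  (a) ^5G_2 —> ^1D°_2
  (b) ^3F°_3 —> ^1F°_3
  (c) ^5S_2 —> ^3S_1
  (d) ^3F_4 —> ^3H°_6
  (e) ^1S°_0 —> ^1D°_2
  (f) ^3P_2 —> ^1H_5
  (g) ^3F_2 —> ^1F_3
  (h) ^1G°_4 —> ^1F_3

1

(a) forbidden (ΔS, ΔL fail)
(b) forbidden (parity, ΔS fail)
(c) forbidden (parity, ΔS, ΔL fail)
(d) forbidden (ΔL, ΔJ fail)
(e) forbidden (parity, ΔL, ΔJ fail)
(f) forbidden (parity, ΔS, ΔL, ΔJ fail)
(g) forbidden (parity, ΔS fail)
(h) allowed
Total allowed: 1 of 8.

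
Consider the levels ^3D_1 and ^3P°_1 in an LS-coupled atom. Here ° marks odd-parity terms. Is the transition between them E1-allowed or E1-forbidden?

Initial level: S=1, L=2, J=1, parity even. Final level: S=1, L=1, J=1, parity odd.
Parity must change: even → odd — ok.
ΔS = 0: S: 1 → 1 — ok.
ΔL = 0, ±1 (not L=0↔0): L: 2 → 1, ΔL = -1 — ok.
ΔJ = 0, ±1 (not J=0↔0): J: 1 → 1, ΔJ = +0 — ok.
All four E1 rules are satisfied.

allowed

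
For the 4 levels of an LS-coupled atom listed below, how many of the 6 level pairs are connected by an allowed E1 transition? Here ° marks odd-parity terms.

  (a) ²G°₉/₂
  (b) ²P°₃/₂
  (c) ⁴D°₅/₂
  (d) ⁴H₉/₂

(a)–(b): forbidden (parity, ΔL, ΔJ).
(a)–(c): forbidden (parity, ΔS, ΔL, ΔJ).
(a)–(d): forbidden (ΔS).
(b)–(c): forbidden (parity, ΔS).
(b)–(d): forbidden (ΔS, ΔL, ΔJ).
(c)–(d): forbidden (ΔL, ΔJ).
Allowed pairs: 0 of 6.

0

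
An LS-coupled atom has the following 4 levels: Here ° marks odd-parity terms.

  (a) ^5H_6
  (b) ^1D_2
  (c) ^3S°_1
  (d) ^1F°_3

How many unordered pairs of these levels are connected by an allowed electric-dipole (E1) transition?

(a)–(b): forbidden (parity, ΔS, ΔL, ΔJ).
(a)–(c): forbidden (ΔS, ΔL, ΔJ).
(a)–(d): forbidden (ΔS, ΔL, ΔJ).
(b)–(c): forbidden (ΔS, ΔL).
(b)–(d): allowed.
(c)–(d): forbidden (parity, ΔS, ΔL, ΔJ).
Allowed pairs: 1 of 6.

1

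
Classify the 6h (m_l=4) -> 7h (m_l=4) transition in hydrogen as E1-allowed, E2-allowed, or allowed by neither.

E2

Δl = 5 − 5 = +0; l_i + l_f = 10.
Δm_l = +0.
E1 (Δl = ±1, |Δm_l| ≤ 1): not satisfied.
E2 (Δl = 0,±2, l_i+l_f ≥ 2, |Δm_l| ≤ 2): satisfied.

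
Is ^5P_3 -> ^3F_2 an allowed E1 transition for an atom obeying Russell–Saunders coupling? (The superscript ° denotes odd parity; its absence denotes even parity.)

forbidden

Initial level: S=2, L=1, J=3, parity even. Final level: S=1, L=3, J=2, parity even.
Parity must change: even → even — violated.
ΔS = 0: S: 2 → 1 — violated.
ΔL = 0, ±1 (not L=0↔0): L: 1 → 3, ΔL = +2 — violated.
ΔJ = 0, ±1 (not J=0↔0): J: 3 → 2, ΔJ = -1 — satisfied.
Rule(s) violated: parity, ΔS, ΔL.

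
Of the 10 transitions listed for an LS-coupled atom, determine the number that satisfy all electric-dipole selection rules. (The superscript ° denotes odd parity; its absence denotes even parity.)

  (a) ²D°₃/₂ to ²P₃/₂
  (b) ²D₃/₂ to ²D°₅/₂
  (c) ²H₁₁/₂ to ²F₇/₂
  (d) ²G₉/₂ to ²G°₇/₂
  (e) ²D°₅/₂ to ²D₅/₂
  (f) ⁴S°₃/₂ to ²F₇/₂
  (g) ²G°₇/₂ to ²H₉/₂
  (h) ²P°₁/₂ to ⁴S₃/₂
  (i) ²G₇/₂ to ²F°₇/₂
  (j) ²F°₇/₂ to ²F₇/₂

7

(a) allowed
(b) allowed
(c) forbidden (parity, ΔL, ΔJ fail)
(d) allowed
(e) allowed
(f) forbidden (ΔS, ΔL, ΔJ fail)
(g) allowed
(h) forbidden (ΔS fails)
(i) allowed
(j) allowed
Total allowed: 7 of 10.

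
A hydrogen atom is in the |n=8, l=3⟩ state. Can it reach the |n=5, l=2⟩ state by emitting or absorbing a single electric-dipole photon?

Initial l = 3, final l = 2, so Δl = -1. E1 requires Δl = ±1: passes.
All E1 selection rules are satisfied.

allowed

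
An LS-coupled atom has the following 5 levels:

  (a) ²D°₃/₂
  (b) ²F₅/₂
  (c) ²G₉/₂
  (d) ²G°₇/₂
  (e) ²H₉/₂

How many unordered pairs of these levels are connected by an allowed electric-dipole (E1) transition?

4

(a)–(b): allowed.
(a)–(c): forbidden (ΔL, ΔJ).
(a)–(d): forbidden (parity, ΔL, ΔJ).
(a)–(e): forbidden (ΔL, ΔJ).
(b)–(c): forbidden (parity, ΔJ).
(b)–(d): allowed.
(b)–(e): forbidden (parity, ΔL, ΔJ).
(c)–(d): allowed.
(c)–(e): forbidden (parity).
(d)–(e): allowed.
Allowed pairs: 4 of 10.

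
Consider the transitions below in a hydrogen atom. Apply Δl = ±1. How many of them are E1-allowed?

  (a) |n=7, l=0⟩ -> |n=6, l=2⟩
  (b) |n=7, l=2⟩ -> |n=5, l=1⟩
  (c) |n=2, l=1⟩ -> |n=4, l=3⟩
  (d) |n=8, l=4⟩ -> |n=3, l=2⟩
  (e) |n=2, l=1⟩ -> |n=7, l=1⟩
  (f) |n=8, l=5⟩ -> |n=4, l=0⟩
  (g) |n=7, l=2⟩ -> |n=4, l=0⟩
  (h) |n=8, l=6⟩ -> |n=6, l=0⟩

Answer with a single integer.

(a) forbidden — Δl = +2 (E1 requires Δl = ±1)
(b) allowed
(c) forbidden — Δl = +2 (E1 requires Δl = ±1)
(d) forbidden — Δl = -2 (E1 requires Δl = ±1)
(e) forbidden — Δl = +0 (E1 requires Δl = ±1)
(f) forbidden — Δl = -5 (E1 requires Δl = ±1)
(g) forbidden — Δl = -2 (E1 requires Δl = ±1)
(h) forbidden — Δl = -6 (E1 requires Δl = ±1)
Total allowed: 1 of 8.

1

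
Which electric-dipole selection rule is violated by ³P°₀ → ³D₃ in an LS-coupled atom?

the ΔJ = 0, ±1 rule

Reading off the term symbols: S 1→1, L 1→2, J 0→3, parity odd→even.
ΔJ = 0, ±1 (not J=0↔0): J: 0 → 3, ΔJ = +3 — violated.
ΔS = 0: S: 1 → 1 — satisfied.
ΔL = 0, ±1 (not L=0↔0): L: 1 → 2, ΔL = +1 — satisfied.
Parity must change: odd → even — satisfied.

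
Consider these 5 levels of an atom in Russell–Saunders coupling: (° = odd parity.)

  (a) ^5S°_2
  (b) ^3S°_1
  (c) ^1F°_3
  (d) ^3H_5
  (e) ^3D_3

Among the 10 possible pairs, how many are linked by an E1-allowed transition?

0

(a)–(b): forbidden (parity, ΔS, ΔL).
(a)–(c): forbidden (parity, ΔS, ΔL).
(a)–(d): forbidden (ΔS, ΔL, ΔJ).
(a)–(e): forbidden (ΔS, ΔL).
(b)–(c): forbidden (parity, ΔS, ΔL, ΔJ).
(b)–(d): forbidden (ΔL, ΔJ).
(b)–(e): forbidden (ΔL, ΔJ).
(c)–(d): forbidden (ΔS, ΔL, ΔJ).
(c)–(e): forbidden (ΔS).
(d)–(e): forbidden (parity, ΔL, ΔJ).
Allowed pairs: 0 of 10.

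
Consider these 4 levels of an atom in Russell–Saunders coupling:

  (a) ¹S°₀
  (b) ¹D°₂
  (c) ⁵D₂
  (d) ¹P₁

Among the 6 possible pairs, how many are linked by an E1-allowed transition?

2

(a)–(b): forbidden (parity, ΔL, ΔJ).
(a)–(c): forbidden (ΔS, ΔL, ΔJ).
(a)–(d): allowed.
(b)–(c): forbidden (ΔS).
(b)–(d): allowed.
(c)–(d): forbidden (parity, ΔS).
Allowed pairs: 2 of 6.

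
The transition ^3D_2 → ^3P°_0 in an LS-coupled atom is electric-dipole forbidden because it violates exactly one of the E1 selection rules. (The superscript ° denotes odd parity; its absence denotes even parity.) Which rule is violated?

Reading off the term symbols: S 1→1, L 2→1, J 2→0, parity even→odd.
ΔS = 0: S: 1 → 1 — ok.
Parity must change: even → odd — ok.
ΔL = 0, ±1 (not L=0↔0): L: 2 → 1, ΔL = -1 — ok.
ΔJ = 0, ±1 (not J=0↔0): J: 2 → 0, ΔJ = -2 — fails.

the ΔJ = 0, ±1 rule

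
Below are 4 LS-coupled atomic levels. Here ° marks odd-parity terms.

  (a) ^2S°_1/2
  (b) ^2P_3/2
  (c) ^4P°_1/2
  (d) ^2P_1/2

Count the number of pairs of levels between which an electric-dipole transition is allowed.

2

(a)–(b): allowed.
(a)–(c): forbidden (parity, ΔS).
(a)–(d): allowed.
(b)–(c): forbidden (ΔS).
(b)–(d): forbidden (parity).
(c)–(d): forbidden (ΔS).
Allowed pairs: 2 of 6.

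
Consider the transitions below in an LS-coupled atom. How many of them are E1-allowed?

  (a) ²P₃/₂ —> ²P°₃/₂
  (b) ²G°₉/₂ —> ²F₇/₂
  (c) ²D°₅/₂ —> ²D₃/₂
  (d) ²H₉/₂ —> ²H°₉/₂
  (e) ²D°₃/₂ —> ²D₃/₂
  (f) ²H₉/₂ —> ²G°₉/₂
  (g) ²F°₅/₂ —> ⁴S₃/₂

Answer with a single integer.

(a) allowed
(b) allowed
(c) allowed
(d) allowed
(e) allowed
(f) allowed
(g) forbidden (ΔS, ΔL fail)
Total allowed: 6 of 7.

6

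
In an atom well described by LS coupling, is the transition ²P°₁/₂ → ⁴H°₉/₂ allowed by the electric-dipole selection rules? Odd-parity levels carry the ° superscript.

Initial level: S=1/2, L=1, J=1/2, parity odd. Final level: S=3/2, L=5, J=9/2, parity odd.
Parity must change: odd → odd — fails.
ΔS = 0: S: 1/2 → 3/2 — fails.
ΔL = 0, ±1 (not L=0↔0): L: 1 → 5, ΔL = +4 — fails.
ΔJ = 0, ±1 (not J=0↔0): J: 1/2 → 9/2, ΔJ = +4 — fails.
Rule(s) violated: parity, ΔS, ΔL, ΔJ.

forbidden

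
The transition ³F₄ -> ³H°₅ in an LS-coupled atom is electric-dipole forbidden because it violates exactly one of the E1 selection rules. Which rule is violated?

the ΔL = 0, ±1 rule

Parity must change: even → odd — satisfied.
ΔS = 0: S: 1 → 1 — satisfied.
ΔL = 0, ±1 (not L=0↔0): L: 3 → 5, ΔL = +2 — violated.
ΔJ = 0, ±1 (not J=0↔0): J: 4 → 5, ΔJ = +1 — satisfied.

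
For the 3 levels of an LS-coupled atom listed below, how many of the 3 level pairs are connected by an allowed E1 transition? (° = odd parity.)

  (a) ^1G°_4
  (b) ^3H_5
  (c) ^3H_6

(a)–(b): forbidden (ΔS).
(a)–(c): forbidden (ΔS, ΔJ).
(b)–(c): forbidden (parity).
Allowed pairs: 0 of 3.

0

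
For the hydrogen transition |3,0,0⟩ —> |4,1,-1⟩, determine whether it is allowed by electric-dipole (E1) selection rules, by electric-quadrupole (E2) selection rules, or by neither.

E1

Δl = 1 − 0 = +1; l_i + l_f = 1.
Δm_l = -1.
E1 (Δl = ±1, |Δm_l| ≤ 1): satisfied.
E2 (Δl = 0,±2, l_i+l_f ≥ 2, |Δm_l| ≤ 2): not satisfied.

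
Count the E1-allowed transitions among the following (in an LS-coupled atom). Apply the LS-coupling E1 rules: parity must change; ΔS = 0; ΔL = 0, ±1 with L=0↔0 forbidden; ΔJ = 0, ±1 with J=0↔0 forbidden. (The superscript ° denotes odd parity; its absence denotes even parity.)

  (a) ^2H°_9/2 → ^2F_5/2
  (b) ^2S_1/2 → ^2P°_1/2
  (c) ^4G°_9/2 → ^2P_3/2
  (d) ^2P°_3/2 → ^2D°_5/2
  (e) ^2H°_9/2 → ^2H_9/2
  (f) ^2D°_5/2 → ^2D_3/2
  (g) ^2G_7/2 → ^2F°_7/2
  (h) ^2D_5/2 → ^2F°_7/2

(a) forbidden (ΔL, ΔJ fail)
(b) allowed
(c) forbidden (ΔS, ΔL, ΔJ fail)
(d) forbidden (parity fails)
(e) allowed
(f) allowed
(g) allowed
(h) allowed
Total allowed: 5 of 8.

5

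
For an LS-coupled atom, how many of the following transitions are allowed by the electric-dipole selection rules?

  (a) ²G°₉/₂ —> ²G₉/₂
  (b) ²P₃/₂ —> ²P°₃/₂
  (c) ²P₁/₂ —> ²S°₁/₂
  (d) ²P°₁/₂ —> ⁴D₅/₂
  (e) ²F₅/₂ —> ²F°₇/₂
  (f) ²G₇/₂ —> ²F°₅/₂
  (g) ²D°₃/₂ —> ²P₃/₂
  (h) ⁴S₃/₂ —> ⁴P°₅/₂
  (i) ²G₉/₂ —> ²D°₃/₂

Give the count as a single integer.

7

(a) allowed
(b) allowed
(c) allowed
(d) forbidden (ΔS, ΔJ fail)
(e) allowed
(f) allowed
(g) allowed
(h) allowed
(i) forbidden (ΔL, ΔJ fail)
Total allowed: 7 of 9.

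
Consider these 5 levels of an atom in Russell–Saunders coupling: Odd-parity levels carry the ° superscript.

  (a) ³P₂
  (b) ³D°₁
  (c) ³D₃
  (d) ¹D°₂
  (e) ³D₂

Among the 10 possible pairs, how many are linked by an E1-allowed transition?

2

(a)–(b): allowed.
(a)–(c): forbidden (parity).
(a)–(d): forbidden (ΔS).
(a)–(e): forbidden (parity).
(b)–(c): forbidden (ΔJ).
(b)–(d): forbidden (parity, ΔS).
(b)–(e): allowed.
(c)–(d): forbidden (ΔS).
(c)–(e): forbidden (parity).
(d)–(e): forbidden (ΔS).
Allowed pairs: 2 of 10.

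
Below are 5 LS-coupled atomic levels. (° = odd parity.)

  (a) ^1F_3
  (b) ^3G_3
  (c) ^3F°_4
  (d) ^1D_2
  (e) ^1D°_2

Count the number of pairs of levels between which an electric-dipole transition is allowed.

3

(a)–(b): forbidden (parity, ΔS).
(a)–(c): forbidden (ΔS).
(a)–(d): forbidden (parity).
(a)–(e): allowed.
(b)–(c): allowed.
(b)–(d): forbidden (parity, ΔS, ΔL).
(b)–(e): forbidden (ΔS, ΔL).
(c)–(d): forbidden (ΔS, ΔJ).
(c)–(e): forbidden (parity, ΔS, ΔJ).
(d)–(e): allowed.
Allowed pairs: 3 of 10.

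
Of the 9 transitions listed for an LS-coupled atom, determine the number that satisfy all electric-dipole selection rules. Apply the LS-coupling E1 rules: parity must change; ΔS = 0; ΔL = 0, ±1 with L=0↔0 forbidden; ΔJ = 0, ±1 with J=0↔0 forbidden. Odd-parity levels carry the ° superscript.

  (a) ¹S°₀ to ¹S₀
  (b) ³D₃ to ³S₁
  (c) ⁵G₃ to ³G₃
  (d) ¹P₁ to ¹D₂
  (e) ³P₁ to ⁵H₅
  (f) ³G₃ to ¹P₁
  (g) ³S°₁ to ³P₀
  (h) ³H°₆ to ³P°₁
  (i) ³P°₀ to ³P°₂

1

(a) forbidden (ΔL, ΔJ fail)
(b) forbidden (parity, ΔL, ΔJ fail)
(c) forbidden (parity, ΔS fail)
(d) forbidden (parity fails)
(e) forbidden (parity, ΔS, ΔL, ΔJ fail)
(f) forbidden (parity, ΔS, ΔL, ΔJ fail)
(g) allowed
(h) forbidden (parity, ΔL, ΔJ fail)
(i) forbidden (parity, ΔJ fail)
Total allowed: 1 of 9.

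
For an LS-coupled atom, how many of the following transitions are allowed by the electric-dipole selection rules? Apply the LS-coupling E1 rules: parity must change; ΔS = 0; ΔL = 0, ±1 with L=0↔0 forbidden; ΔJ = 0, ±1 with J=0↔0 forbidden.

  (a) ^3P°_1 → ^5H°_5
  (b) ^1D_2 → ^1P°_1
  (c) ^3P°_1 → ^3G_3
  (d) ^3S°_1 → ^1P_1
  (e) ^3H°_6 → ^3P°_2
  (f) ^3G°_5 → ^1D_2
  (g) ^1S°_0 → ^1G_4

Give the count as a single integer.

(a) forbidden (parity, ΔS, ΔL, ΔJ fail)
(b) allowed
(c) forbidden (ΔL, ΔJ fail)
(d) forbidden (ΔS fails)
(e) forbidden (parity, ΔL, ΔJ fail)
(f) forbidden (ΔS, ΔL, ΔJ fail)
(g) forbidden (ΔL, ΔJ fail)
Total allowed: 1 of 7.

1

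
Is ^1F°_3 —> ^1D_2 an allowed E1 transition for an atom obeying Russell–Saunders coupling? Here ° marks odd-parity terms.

allowed

Reading off the term symbols: S 0→0, L 3→2, J 3→2, parity odd→even.
Parity must change: odd → even — satisfied.
ΔS = 0: S: 0 → 0 — satisfied.
ΔJ = 0, ±1 (not J=0↔0): J: 3 → 2, ΔJ = -1 — satisfied.
ΔL = 0, ±1 (not L=0↔0): L: 3 → 2, ΔL = -1 — satisfied.
All four E1 rules are satisfied.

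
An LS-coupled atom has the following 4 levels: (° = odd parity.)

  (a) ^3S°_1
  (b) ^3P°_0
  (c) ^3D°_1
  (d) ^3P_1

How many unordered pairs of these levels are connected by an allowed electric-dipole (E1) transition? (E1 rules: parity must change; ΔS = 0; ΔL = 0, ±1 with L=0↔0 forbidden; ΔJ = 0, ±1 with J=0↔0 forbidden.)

(a)–(b): forbidden (parity).
(a)–(c): forbidden (parity, ΔL).
(a)–(d): allowed.
(b)–(c): forbidden (parity).
(b)–(d): allowed.
(c)–(d): allowed.
Allowed pairs: 3 of 6.

3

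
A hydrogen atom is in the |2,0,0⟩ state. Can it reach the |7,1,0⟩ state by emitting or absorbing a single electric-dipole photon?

allowed

Δl = 1 − 0 = +1; the E1 rule Δl = ±1 is ok.
Δm_l = 0 − (0) = +0. E1 requires Δm_l = 0, ±1: ok.
All E1 selection rules are satisfied.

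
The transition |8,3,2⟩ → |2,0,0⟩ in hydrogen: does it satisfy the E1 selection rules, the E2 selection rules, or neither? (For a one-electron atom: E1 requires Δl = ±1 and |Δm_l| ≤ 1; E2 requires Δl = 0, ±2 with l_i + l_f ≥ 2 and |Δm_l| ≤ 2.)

Δl = 0 − 3 = -3; l_i + l_f = 3.
Δm_l = -2.
E1 (Δl = ±1, |Δm_l| ≤ 1): not satisfied.
E2 (Δl = 0,±2, l_i+l_f ≥ 2, |Δm_l| ≤ 2): not satisfied.

neither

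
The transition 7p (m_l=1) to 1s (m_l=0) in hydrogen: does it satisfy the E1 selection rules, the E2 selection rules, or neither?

E1

Δl = 0 − 1 = -1; l_i + l_f = 1.
Δm_l = -1.
E1 (Δl = ±1, |Δm_l| ≤ 1): satisfied.
E2 (Δl = 0,±2, l_i+l_f ≥ 2, |Δm_l| ≤ 2): not satisfied.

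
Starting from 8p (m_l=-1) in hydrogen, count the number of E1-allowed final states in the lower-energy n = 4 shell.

E1 requires Δl = ±1, so l_f ∈ {0, 2}; with 0 ≤ l_f ≤ n_f−1 = 3, the allowed l_f values are {0, 2}.
For l_f = 0: m_f ∈ {m_i−1, m_i, m_i+1} ∩ [−0, 0] = {0} → 1 state.
For l_f = 2: m_f ∈ {m_i−1, m_i, m_i+1} ∩ [−2, 2] = {-2, -1, 0} → 3 states.
Total: 4.

4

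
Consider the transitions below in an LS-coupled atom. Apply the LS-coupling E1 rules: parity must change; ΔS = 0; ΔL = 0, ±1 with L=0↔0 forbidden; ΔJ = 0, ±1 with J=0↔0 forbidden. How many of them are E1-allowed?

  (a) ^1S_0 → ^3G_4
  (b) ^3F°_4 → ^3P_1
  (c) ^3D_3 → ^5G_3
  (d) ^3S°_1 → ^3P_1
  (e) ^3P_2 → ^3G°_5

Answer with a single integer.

1

(a) forbidden (parity, ΔS, ΔL, ΔJ fail)
(b) forbidden (ΔL, ΔJ fail)
(c) forbidden (parity, ΔS, ΔL fail)
(d) allowed
(e) forbidden (ΔL, ΔJ fail)
Total allowed: 1 of 5.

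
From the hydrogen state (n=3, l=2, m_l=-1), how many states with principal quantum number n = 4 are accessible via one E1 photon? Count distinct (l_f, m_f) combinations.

5

E1 requires Δl = ±1, so l_f ∈ {1, 3}; with 0 ≤ l_f ≤ n_f−1 = 3, the allowed l_f values are {1, 3}.
For l_f = 1: m_f ∈ {m_i−1, m_i, m_i+1} ∩ [−1, 1] = {-1, 0} → 2 states.
For l_f = 3: m_f ∈ {m_i−1, m_i, m_i+1} ∩ [−3, 3] = {-2, -1, 0} → 3 states.
Total: 5.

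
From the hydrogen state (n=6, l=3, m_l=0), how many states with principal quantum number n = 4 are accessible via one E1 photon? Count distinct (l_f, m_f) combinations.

3

E1 requires Δl = ±1, so l_f ∈ {2, 4}; with 0 ≤ l_f ≤ n_f−1 = 3, the allowed l_f values are {2}.
For l_f = 2: m_f ∈ {m_i−1, m_i, m_i+1} ∩ [−2, 2] = {-1, 0, 1} → 3 states.
Total: 3.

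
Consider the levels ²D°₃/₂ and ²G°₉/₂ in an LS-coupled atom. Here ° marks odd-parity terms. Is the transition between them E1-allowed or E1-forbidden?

Parity must change: odd → odd — fails.
ΔS = 0: S: 1/2 → 1/2 — ok.
ΔL = 0, ±1 (not L=0↔0): L: 2 → 4, ΔL = +2 — fails.
ΔJ = 0, ±1 (not J=0↔0): J: 3/2 → 9/2, ΔJ = +3 — fails.
Rule(s) violated: parity, ΔL, ΔJ.

forbidden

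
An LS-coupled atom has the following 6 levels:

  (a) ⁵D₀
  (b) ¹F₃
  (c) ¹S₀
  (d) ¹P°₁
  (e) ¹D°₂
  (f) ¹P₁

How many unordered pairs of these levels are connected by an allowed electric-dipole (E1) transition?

4

(a)–(b): forbidden (parity, ΔS, ΔJ).
(a)–(c): forbidden (parity, ΔS, ΔL, ΔJ).
(a)–(d): forbidden (ΔS).
(a)–(e): forbidden (ΔS, ΔJ).
(a)–(f): forbidden (parity, ΔS).
(b)–(c): forbidden (parity, ΔL, ΔJ).
(b)–(d): forbidden (ΔL, ΔJ).
(b)–(e): allowed.
(b)–(f): forbidden (parity, ΔL, ΔJ).
(c)–(d): allowed.
(c)–(e): forbidden (ΔL, ΔJ).
(c)–(f): forbidden (parity).
(d)–(e): forbidden (parity).
(d)–(f): allowed.
(e)–(f): allowed.
Allowed pairs: 4 of 15.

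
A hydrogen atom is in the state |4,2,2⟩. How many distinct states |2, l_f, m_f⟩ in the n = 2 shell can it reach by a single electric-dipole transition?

1

E1 requires Δl = ±1, so l_f ∈ {1, 3}; with 0 ≤ l_f ≤ n_f−1 = 1, the allowed l_f values are {1}.
For l_f = 1: m_f ∈ {m_i−1, m_i, m_i+1} ∩ [−1, 1] = {1} → 1 state.
Total: 1.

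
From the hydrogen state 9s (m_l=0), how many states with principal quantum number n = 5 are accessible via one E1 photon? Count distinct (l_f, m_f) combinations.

E1 requires Δl = ±1, so l_f ∈ {-1, 1}; with 0 ≤ l_f ≤ n_f−1 = 4, the allowed l_f values are {1}.
For l_f = 1: m_f ∈ {m_i−1, m_i, m_i+1} ∩ [−1, 1] = {-1, 0, 1} → 3 states.
Total: 3.

3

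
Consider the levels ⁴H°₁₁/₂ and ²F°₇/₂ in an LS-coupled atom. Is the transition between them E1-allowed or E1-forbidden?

Initial level: S=3/2, L=5, J=11/2, parity odd. Final level: S=1/2, L=3, J=7/2, parity odd.
ΔL = 0, ±1 (not L=0↔0): L: 5 → 3, ΔL = -2 — fails.
Parity must change: odd → odd — fails.
ΔJ = 0, ±1 (not J=0↔0): J: 11/2 → 7/2, ΔJ = -2 — fails.
ΔS = 0: S: 3/2 → 1/2 — fails.
Rule(s) violated: parity, ΔS, ΔL, ΔJ.

forbidden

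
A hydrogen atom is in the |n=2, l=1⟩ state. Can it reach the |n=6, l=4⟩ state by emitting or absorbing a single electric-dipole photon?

forbidden

Initial l = 1, final l = 4, so Δl = +3. E1 requires Δl = ±1: violated.
The transition is electric-dipole forbidden.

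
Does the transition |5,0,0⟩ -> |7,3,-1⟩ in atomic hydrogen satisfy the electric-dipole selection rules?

Δl = 3 − 0 = +3; the E1 rule Δl = ±1 is ✗.
m_l: 0 → -1 (Δm_l = -1). |Δm_l| ≤ 1 ✓.
The transition is electric-dipole forbidden.

forbidden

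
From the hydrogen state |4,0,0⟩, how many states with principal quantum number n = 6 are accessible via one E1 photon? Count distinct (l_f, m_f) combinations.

E1 requires Δl = ±1, so l_f ∈ {-1, 1}; with 0 ≤ l_f ≤ n_f−1 = 5, the allowed l_f values are {1}.
For l_f = 1: m_f ∈ {m_i−1, m_i, m_i+1} ∩ [−1, 1] = {-1, 0, 1} → 3 states.
Total: 3.

3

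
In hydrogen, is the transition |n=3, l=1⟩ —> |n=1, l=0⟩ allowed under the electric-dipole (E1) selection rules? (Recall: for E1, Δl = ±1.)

Initial l = 1, final l = 0, so Δl = -1. E1 requires Δl = ±1: ok.
All E1 selection rules are satisfied.

allowed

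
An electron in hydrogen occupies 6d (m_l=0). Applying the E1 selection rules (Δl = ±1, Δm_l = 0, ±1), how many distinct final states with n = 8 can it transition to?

E1 requires Δl = ±1, so l_f ∈ {1, 3}; with 0 ≤ l_f ≤ n_f−1 = 7, the allowed l_f values are {1, 3}.
For l_f = 1: m_f ∈ {m_i−1, m_i, m_i+1} ∩ [−1, 1] = {-1, 0, 1} → 3 states.
For l_f = 3: m_f ∈ {m_i−1, m_i, m_i+1} ∩ [−3, 3] = {-1, 0, 1} → 3 states.
Total: 6.

6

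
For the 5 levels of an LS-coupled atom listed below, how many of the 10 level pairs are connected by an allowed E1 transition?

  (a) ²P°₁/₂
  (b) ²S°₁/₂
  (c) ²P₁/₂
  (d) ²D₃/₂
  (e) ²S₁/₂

(a)–(b): forbidden (parity).
(a)–(c): allowed.
(a)–(d): allowed.
(a)–(e): allowed.
(b)–(c): allowed.
(b)–(d): forbidden (ΔL).
(b)–(e): forbidden (ΔL).
(c)–(d): forbidden (parity).
(c)–(e): forbidden (parity).
(d)–(e): forbidden (parity, ΔL).
Allowed pairs: 4 of 10.

4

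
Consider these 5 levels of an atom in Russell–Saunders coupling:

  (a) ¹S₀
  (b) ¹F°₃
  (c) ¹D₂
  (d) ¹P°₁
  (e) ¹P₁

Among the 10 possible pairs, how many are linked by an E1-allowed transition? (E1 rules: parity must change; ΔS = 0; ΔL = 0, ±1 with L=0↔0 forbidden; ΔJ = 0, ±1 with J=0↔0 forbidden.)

4

(a)–(b): forbidden (ΔL, ΔJ).
(a)–(c): forbidden (parity, ΔL, ΔJ).
(a)–(d): allowed.
(a)–(e): forbidden (parity).
(b)–(c): allowed.
(b)–(d): forbidden (parity, ΔL, ΔJ).
(b)–(e): forbidden (ΔL, ΔJ).
(c)–(d): allowed.
(c)–(e): forbidden (parity).
(d)–(e): allowed.
Allowed pairs: 4 of 10.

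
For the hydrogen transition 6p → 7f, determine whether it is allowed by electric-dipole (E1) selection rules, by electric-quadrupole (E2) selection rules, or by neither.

E2

Δl = 3 − 1 = +2; l_i + l_f = 4.
E1 (Δl = ±1): not satisfied.
E2 (Δl = 0,±2, l_i+l_f ≥ 2): satisfied.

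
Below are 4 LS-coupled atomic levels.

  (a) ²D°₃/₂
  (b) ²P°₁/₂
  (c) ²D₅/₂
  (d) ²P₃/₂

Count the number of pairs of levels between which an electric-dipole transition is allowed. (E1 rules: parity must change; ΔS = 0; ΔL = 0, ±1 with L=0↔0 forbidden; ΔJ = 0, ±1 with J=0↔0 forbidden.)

3

(a)–(b): forbidden (parity).
(a)–(c): allowed.
(a)–(d): allowed.
(b)–(c): forbidden (ΔJ).
(b)–(d): allowed.
(c)–(d): forbidden (parity).
Allowed pairs: 3 of 6.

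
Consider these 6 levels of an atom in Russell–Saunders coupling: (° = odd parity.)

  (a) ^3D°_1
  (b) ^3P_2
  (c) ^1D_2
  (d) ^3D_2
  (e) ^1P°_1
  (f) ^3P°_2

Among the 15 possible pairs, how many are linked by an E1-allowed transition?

5

(a)–(b): allowed.
(a)–(c): forbidden (ΔS).
(a)–(d): allowed.
(a)–(e): forbidden (parity, ΔS).
(a)–(f): forbidden (parity).
(b)–(c): forbidden (parity, ΔS).
(b)–(d): forbidden (parity).
(b)–(e): forbidden (ΔS).
(b)–(f): allowed.
(c)–(d): forbidden (parity, ΔS).
(c)–(e): allowed.
(c)–(f): forbidden (ΔS).
(d)–(e): forbidden (ΔS).
(d)–(f): allowed.
(e)–(f): forbidden (parity, ΔS).
Allowed pairs: 5 of 15.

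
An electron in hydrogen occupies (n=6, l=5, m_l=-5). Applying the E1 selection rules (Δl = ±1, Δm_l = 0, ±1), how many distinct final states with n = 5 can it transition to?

1

E1 requires Δl = ±1, so l_f ∈ {4, 6}; with 0 ≤ l_f ≤ n_f−1 = 4, the allowed l_f values are {4}.
For l_f = 4: m_f ∈ {m_i−1, m_i, m_i+1} ∩ [−4, 4] = {-4} → 1 state.
Total: 1.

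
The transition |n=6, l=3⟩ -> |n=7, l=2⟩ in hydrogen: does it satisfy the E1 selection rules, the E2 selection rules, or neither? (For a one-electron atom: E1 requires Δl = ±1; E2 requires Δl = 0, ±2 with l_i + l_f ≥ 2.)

Δl = 2 − 3 = -1; l_i + l_f = 5.
E1 (Δl = ±1): satisfied.
E2 (Δl = 0,±2, l_i+l_f ≥ 2): not satisfied.

E1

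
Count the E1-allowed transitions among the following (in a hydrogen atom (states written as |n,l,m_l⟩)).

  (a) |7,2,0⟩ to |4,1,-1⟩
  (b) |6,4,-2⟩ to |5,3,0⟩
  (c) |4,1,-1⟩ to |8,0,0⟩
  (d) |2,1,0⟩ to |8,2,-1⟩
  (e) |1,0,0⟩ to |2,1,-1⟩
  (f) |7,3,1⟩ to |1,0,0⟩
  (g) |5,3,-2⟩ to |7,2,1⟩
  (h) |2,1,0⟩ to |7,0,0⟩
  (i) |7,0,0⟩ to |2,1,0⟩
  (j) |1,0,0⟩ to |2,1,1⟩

7

(a) allowed
(b) forbidden — Δm_l = +2 (E1 requires Δm_l = 0, ±1)
(c) allowed
(d) allowed
(e) allowed
(f) forbidden — Δl = -3 (E1 requires Δl = ±1)
(g) forbidden — Δm_l = +3 (E1 requires Δm_l = 0, ±1)
(h) allowed
(i) allowed
(j) allowed
Total allowed: 7 of 10.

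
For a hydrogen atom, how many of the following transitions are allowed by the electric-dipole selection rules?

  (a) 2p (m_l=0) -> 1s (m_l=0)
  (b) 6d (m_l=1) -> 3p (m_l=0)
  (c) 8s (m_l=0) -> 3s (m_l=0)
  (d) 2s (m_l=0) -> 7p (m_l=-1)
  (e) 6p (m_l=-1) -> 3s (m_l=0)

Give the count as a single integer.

4

(a) allowed
(b) allowed
(c) forbidden — Δl = +0 (E1 requires Δl = ±1)
(d) allowed
(e) allowed
Total allowed: 4 of 5.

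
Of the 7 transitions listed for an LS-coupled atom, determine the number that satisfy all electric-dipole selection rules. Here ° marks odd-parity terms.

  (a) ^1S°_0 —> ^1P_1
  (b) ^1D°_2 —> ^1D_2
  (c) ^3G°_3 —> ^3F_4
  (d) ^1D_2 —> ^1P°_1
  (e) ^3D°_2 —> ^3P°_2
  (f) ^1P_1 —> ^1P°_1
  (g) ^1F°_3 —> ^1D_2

6

(a) allowed
(b) allowed
(c) allowed
(d) allowed
(e) forbidden (parity fails)
(f) allowed
(g) allowed
Total allowed: 6 of 7.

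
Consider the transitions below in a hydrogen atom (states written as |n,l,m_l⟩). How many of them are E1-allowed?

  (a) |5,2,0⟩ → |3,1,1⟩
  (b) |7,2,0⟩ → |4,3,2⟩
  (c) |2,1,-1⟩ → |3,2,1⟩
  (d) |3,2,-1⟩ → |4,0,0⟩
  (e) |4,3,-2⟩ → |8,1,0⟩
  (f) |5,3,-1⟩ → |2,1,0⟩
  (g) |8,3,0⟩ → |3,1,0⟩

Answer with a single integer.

1

(a) allowed
(b) forbidden — Δm_l = +2 (E1 requires Δm_l = 0, ±1)
(c) forbidden — Δm_l = +2 (E1 requires Δm_l = 0, ±1)
(d) forbidden — Δl = -2 (E1 requires Δl = ±1)
(e) forbidden — Δl = -2 (E1 requires Δl = ±1); Δm_l = +2 (E1 requires Δm_l = 0, ±1)
(f) forbidden — Δl = -2 (E1 requires Δl = ±1)
(g) forbidden — Δl = -2 (E1 requires Δl = ±1)
Total allowed: 1 of 7.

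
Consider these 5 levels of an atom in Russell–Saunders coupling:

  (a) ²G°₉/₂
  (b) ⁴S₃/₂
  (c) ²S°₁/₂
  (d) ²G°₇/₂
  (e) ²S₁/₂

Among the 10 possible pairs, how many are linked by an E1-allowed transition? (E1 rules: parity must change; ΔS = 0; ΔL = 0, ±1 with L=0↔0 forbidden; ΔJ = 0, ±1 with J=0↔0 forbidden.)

0

(a)–(b): forbidden (ΔS, ΔL, ΔJ).
(a)–(c): forbidden (parity, ΔL, ΔJ).
(a)–(d): forbidden (parity).
(a)–(e): forbidden (ΔL, ΔJ).
(b)–(c): forbidden (ΔS, ΔL).
(b)–(d): forbidden (ΔS, ΔL, ΔJ).
(b)–(e): forbidden (parity, ΔS, ΔL).
(c)–(d): forbidden (parity, ΔL, ΔJ).
(c)–(e): forbidden (ΔL).
(d)–(e): forbidden (ΔL, ΔJ).
Allowed pairs: 0 of 10.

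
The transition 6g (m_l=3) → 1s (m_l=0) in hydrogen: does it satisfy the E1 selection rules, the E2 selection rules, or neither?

Δl = 0 − 4 = -4; l_i + l_f = 4.
Δm_l = -3.
E1 (Δl = ±1, |Δm_l| ≤ 1): not satisfied.
E2 (Δl = 0,±2, l_i+l_f ≥ 2, |Δm_l| ≤ 2): not satisfied.

neither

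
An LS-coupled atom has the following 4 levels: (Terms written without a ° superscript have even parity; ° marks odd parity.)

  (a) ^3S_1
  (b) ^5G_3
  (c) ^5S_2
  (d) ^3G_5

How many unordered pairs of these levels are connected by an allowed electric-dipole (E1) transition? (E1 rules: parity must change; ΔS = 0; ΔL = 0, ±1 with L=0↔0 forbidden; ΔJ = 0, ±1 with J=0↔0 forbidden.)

(a)–(b): forbidden (parity, ΔS, ΔL, ΔJ).
(a)–(c): forbidden (parity, ΔS, ΔL).
(a)–(d): forbidden (parity, ΔL, ΔJ).
(b)–(c): forbidden (parity, ΔL).
(b)–(d): forbidden (parity, ΔS, ΔJ).
(c)–(d): forbidden (parity, ΔS, ΔL, ΔJ).
Allowed pairs: 0 of 6.

0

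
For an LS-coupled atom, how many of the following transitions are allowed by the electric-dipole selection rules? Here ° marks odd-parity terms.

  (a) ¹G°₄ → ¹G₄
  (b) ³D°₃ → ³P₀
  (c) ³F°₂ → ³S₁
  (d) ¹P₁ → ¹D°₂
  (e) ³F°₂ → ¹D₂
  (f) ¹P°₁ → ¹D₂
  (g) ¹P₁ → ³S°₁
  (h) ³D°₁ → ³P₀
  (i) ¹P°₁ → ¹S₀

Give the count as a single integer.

5

(a) allowed
(b) forbidden (ΔJ fails)
(c) forbidden (ΔL fails)
(d) allowed
(e) forbidden (ΔS fails)
(f) allowed
(g) forbidden (ΔS fails)
(h) allowed
(i) allowed
Total allowed: 5 of 9.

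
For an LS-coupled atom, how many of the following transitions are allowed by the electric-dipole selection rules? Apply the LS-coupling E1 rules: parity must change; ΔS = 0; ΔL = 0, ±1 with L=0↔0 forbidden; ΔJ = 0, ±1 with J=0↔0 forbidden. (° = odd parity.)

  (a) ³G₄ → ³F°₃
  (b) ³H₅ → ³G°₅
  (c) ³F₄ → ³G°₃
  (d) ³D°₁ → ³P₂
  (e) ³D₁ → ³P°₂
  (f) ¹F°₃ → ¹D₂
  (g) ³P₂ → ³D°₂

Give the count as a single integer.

7

(a) allowed
(b) allowed
(c) allowed
(d) allowed
(e) allowed
(f) allowed
(g) allowed
Total allowed: 7 of 7.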